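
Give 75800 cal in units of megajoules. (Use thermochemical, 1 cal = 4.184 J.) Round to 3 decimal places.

1 calorie = 4.18400e-6 megajoules.
So 75800 × 4.18400e-6 ≈ 0.317 MJ.

0.317 megajoules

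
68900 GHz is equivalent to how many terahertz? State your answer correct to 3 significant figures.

1 gigahertz = 0.00100000 terahertz.
Then 68900 × 0.00100000 ≈ 68.9 THz.

68.9 THz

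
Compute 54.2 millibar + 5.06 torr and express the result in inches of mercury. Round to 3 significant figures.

1.80 inHg

54.2 mbar = 1.60053 inHg and 5.06 torr = 0.199213 inHg.
1.60053 + 0.199213 ≈ 1.80 inHg.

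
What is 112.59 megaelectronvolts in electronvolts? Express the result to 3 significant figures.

1.13e+8 eV

1 megaelectronvolt = 1.00000e+6 eV.
112.59 × 1.00000e+6 ≈ 1.13e+8 eV.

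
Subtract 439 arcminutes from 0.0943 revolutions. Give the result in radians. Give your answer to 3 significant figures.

0.0943 rev = 0.592504 rad and 439 arcmin = 0.127700 rad.
0.592504 − 0.127700 ≈ 0.465 rad.

0.465 rad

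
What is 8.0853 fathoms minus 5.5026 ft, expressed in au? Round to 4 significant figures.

8.0853 fathom = 9.88410 × 10^-11 au and 5.5026 ft = 1.12113 × 10^-11 au.
9.88410 × 10^-11 − 1.12113 × 10^-11 ≈ 8.763 × 10^-11 au.

8.763 × 10^-11 astronomical units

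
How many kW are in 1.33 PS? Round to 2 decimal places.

0.98 kilowatts

1 metric horsepower = 0.735499 kilowatts.
1.33 × 0.735499 ≈ 0.98 kW.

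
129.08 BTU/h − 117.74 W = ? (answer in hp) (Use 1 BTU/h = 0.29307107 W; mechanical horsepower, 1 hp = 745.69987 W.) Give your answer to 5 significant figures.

-0.10716 hp

129.08 BTU/h = 0.0507303 hp and 117.74 W = 0.157892 hp.
0.0507303 − 0.157892 ≈ -0.10716 hp.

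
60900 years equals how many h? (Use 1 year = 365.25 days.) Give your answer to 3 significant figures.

5.34e+8 hours

1 yr = 8766.00 h.
60900 × 8766.00 ≈ 5.34e+8 h.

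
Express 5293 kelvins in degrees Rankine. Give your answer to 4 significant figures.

°R = K × 9/5.
Applying the formula gives 9527 °R.

9527 degrees Rankine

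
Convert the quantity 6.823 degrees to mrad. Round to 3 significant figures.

119 milliradians

1 degree = 17.4533 mrad.
Then 6.823 × 17.4533 ≈ 119 mrad.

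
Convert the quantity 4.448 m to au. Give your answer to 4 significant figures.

1 m = 6.68459e-12 au.
4.448 × 6.68459e-12 ≈ 2.973e-11 au.

2.973e-11 astronomical units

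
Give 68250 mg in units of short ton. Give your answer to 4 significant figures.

7.523e-5 short ton

1 mg = 1.10231e-9 short tons.
So 68250 × 1.10231e-9 ≈ 7.523e-5 short ton.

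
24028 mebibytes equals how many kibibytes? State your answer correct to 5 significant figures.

2.4605e+7 kibibytes

1 mebibyte = 1024.00 kibibytes.
24028 × 1024.00 ≈ 2.4605e+7 KiB.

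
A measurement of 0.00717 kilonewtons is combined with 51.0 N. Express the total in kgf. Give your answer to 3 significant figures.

0.00717 kN = 0.731137 kgf and 51.0 N = 5.20055 kgf.
0.731137 + 5.20055 ≈ 5.93 kgf.

5.93 kgf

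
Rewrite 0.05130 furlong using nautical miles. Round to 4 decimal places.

0.0056 nmi

1 furlong = 0.108622 nmi.
Thus 0.05130 × 0.108622 ≈ 0.0056 nmi.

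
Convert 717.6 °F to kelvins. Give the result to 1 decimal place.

K = (°F + 459.67) × 5/9.
Applying the formula gives 654.0 K.

654.0 K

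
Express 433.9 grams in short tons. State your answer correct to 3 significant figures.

0.000478 short ton

1 gram = 1.10231 × 10^-6 short tons.
Then 433.9 × 1.10231 × 10^-6 ≈ 0.000478 short ton.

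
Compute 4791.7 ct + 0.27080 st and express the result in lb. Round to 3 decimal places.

4791.7 ct = 2.11278 lb and 0.27080 st = 3.79120 lb.
2.11278 + 3.79120 ≈ 5.904 lb.

5.904 pounds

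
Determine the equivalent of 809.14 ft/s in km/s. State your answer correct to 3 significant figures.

1 ft/s = 0.000304800 km/s.
Then 809.14 × 0.000304800 ≈ 0.247 km/s.

0.247 kilometers per second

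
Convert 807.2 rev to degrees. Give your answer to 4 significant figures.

290600 °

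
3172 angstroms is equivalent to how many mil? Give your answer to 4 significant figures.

0.01249 mil

1 angstrom = 3.93701 × 10^-6 mils.
So 3172 × 3.93701 × 10^-6 ≈ 0.01249 mil.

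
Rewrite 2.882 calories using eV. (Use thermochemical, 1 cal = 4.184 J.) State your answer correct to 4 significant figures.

7.526 × 10^19 eV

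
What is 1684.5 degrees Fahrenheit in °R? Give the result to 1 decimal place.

2144.2 °R

°R = °F + 459.67.
Applying the formula gives 2144.2 °R.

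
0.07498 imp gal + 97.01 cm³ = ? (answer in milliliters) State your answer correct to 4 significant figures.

437.9 mL

0.07498 imp gal = 340.866 mL and 97.01 cm³ = 97.0100 mL.
340.866 + 97.0100 ≈ 437.9 mL.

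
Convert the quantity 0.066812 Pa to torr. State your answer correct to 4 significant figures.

0.0005011 torr

1 pascal = 0.00750062 torr.
Thus 0.066812 × 0.00750062 ≈ 0.0005011 torr.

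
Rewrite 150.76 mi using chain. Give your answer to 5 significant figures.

12061 chain

1 mile = 80.0000 chains.
So 150.76 × 80.0000 ≈ 12061 chain.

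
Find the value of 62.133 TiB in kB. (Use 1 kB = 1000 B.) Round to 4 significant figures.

6.832 × 10^10 kilobytes

1 tebibyte = 1.09951 × 10^9 kB.
62.133 × 1.09951 × 10^9 ≈ 6.832 × 10^10 kB.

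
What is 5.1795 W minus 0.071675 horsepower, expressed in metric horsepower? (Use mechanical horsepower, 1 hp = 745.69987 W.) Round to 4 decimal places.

-0.0656 metric horsepower

5.1795 W = 0.00704216 PS and 0.071675 hp = 0.0726691 PS.
0.00704216 − 0.0726691 ≈ -0.0656 PS.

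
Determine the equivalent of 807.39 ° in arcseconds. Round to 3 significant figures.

2.91e+6 arcsec

1 ° = 3600.00 arcseconds.
Thus 807.39 × 3600.00 ≈ 2.91e+6 arcsec.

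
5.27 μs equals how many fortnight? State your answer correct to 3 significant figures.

1 microsecond = 8.26720e-13 fortnight.
Thus 5.27 × 8.26720e-13 ≈ 4.36e-12 fortnight.

4.36e-12 fortnight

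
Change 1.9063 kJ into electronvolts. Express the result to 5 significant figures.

1.1898e+22 eV

1 kJ = 6.24151e+21 eV.
Thus 1.9063 × 6.24151e+21 ≈ 1.1898e+22 eV.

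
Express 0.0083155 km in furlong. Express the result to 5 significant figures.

0.041336 furlongs

1 kilometer = 4.97097 furlong.
So 0.0083155 × 4.97097 ≈ 0.041336 furlong.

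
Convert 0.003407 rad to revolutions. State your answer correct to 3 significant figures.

0.000542 rev

1 radian = 0.159155 rev.
Then 0.003407 × 0.159155 ≈ 0.000542 rev.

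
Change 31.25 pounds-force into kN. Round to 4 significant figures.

0.1390 kN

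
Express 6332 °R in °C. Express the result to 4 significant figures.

°R = (°C + 273.15) × 9/5.
Applying the formula gives 3245 °C.

3245 degrees Celsius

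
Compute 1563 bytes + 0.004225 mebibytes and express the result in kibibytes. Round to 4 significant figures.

5.853 kibibytes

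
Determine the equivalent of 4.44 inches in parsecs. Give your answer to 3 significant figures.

1 in = 8.23158e-19 parsecs.
So 4.44 × 8.23158e-19 ≈ 3.65e-18 pc.

3.65e-18 pc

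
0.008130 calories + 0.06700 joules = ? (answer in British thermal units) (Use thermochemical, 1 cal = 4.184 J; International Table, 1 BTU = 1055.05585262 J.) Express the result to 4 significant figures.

9.574 × 10^-5 British thermal units

0.008130 cal = 3.22409 × 10^-5 BTU and 0.06700 J = 6.35037 × 10^-5 BTU.
3.22409 × 10^-5 + 6.35037 × 10^-5 ≈ 9.574 × 10^-5 BTU.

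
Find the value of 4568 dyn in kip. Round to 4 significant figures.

1.027e-5 kip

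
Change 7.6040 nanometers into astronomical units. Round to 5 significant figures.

5.0830 × 10^-20 au

1 nanometer = 6.68459 × 10^-21 au.
Then 7.6040 × 6.68459 × 10^-21 ≈ 5.0830 × 10^-20 au.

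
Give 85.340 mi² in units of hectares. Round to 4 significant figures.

22100 ha

1 square mile = 258.999 ha.
Thus 85.340 × 258.999 ≈ 22100 ha.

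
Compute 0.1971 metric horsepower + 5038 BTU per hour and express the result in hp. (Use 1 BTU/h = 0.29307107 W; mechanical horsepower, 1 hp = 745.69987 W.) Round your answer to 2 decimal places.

2.17 horsepower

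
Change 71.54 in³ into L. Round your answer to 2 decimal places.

1.17 L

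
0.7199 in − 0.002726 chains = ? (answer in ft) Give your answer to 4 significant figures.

0.7199 in = 0.0599917 ft and 0.002726 chain = 0.179916 ft.
0.0599917 − 0.179916 ≈ -0.1199 ft.

-0.1199 feet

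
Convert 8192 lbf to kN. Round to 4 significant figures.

36.44 kilonewtons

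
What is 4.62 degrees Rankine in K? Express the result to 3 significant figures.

°R = K × 9/5.
Applying the formula gives 2.57 K.

2.57 K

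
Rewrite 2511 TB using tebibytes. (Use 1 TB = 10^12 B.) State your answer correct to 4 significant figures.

2284 TiB

1 terabyte = 0.909495 TiB.
So 2511 × 0.909495 ≈ 2284 TiB.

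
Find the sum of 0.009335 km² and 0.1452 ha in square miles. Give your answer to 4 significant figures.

0.009335 km² = 0.00360426 mi² and 0.1452 ha = 0.000560620 mi².
0.00360426 + 0.000560620 ≈ 0.004165 mi².

0.004165 square miles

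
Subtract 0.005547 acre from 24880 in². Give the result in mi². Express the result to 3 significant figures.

24880 in² = 6.19755 × 10^-6 mi² and 0.005547 acre = 8.66719 × 10^-6 mi².
6.19755 × 10^-6 − 8.66719 × 10^-6 ≈ -2.47 × 10^-6 mi².

-2.47 × 10^-6 mi²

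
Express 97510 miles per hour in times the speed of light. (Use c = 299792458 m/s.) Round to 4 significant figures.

1 mile per hour = 1.49116 × 10^-9 times the speed of light.
So 97510 × 1.49116 × 10^-9 ≈ 0.0001454 c.

0.0001454 c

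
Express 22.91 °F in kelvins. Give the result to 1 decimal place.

K = (°F + 459.67) × 5/9.
Applying the formula gives 268.1 K.

268.1 K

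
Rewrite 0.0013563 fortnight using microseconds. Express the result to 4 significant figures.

1.641 × 10^9 μs

1 fortnight = 1.20960 × 10^12 microseconds.
0.0013563 × 1.20960 × 10^12 ≈ 1.641 × 10^9 μs.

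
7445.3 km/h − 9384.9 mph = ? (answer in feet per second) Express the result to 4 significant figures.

7445.3 km/h = 6785.23 ft/s and 9384.9 mph = 13764.5 ft/s.
6785.23 − 13764.5 ≈ -6979 ft/s.

-6979 ft/s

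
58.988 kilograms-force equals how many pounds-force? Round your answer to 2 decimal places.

130.05 lbf

1 kilogram-force = 2.20462 lbf.
Thus 58.988 × 2.20462 ≈ 130.05 lbf.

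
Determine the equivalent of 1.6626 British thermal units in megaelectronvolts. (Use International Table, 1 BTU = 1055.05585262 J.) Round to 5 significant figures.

1.0948 × 10^16 megaelectronvolts

1 BTU = 6.58514 × 10^15 megaelectronvolts.
Then 1.6626 × 6.58514 × 10^15 ≈ 1.0948 × 10^16 MeV.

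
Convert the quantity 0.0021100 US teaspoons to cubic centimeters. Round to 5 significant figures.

1 US tsp = 4.92892 cm³.
Thus 0.0021100 × 4.92892 ≈ 0.010400 cm³.

0.010400 cm³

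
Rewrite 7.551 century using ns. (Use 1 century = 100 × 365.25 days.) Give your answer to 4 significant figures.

1 century = 3.15576 × 10^18 nanoseconds.
So 7.551 × 3.15576 × 10^18 ≈ 2.383 × 10^19 ns.

2.383 × 10^19 ns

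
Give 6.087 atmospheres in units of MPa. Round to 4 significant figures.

0.6168 MPa

1 atmosphere = 0.101325 megapascals.
Then 6.087 × 0.101325 ≈ 0.6168 MPa.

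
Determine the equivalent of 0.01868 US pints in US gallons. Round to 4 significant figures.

1 US pt = 0.125000 US gallons.
Then 0.01868 × 0.125000 ≈ 0.002335 US gal.

0.002335 US gallons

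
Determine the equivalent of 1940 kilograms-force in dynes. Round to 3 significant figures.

1 kgf = 980665 dynes.
Thus 1940 × 980665 ≈ 1.90e+9 dyn.

1.90e+9 dyn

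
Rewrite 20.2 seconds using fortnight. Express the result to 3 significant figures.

1.67 × 10^-5 fortnights

1 s = 8.26720 × 10^-7 fortnights.
Then 20.2 × 8.26720 × 10^-7 ≈ 1.67 × 10^-5 fortnight.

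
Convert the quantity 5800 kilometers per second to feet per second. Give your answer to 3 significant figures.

1 kilometer per second = 3280.84 feet per second.
Then 5800 × 3280.84 ≈ 1.90e+7 ft/s.

1.90e+7 feet per second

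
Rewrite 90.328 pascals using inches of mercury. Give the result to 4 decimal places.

0.0267 inHg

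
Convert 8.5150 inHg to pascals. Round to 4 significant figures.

28840 pascals

1 inch of mercury = 3386.39 Pa.
Thus 8.5150 × 3386.39 ≈ 28840 Pa.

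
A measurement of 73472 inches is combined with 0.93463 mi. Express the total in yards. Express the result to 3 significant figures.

73472 in = 2040.89 yd and 0.93463 mi = 1644.95 yd.
2040.89 + 1644.95 ≈ 3690 yd.

3690 yd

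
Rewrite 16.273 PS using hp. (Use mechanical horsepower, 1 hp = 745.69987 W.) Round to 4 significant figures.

16.05 hp

1 PS = 0.986320 hp.
Then 16.273 × 0.986320 ≈ 16.05 hp.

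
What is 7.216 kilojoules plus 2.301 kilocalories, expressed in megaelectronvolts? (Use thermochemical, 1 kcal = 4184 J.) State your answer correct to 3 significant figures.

1.05e+17 megaelectronvolts

7.216 kJ = 4.50387e+16 MeV and 2.301 kcal = 6.00894e+16 MeV.
4.50387e+16 + 6.00894e+16 ≈ 1.05e+17 MeV.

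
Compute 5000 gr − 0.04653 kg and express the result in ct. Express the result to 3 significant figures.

1390 ct

5000 gr = 1619.97 ct and 0.04653 kg = 232.650 ct.
1619.97 − 232.650 ≈ 1390 ct.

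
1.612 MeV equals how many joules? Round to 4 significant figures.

1 megaelectronvolt = 1.60218 × 10^-13 J.
Thus 1.612 × 1.60218 × 10^-13 ≈ 2.583 × 10^-13 J.

2.583 × 10^-13 joules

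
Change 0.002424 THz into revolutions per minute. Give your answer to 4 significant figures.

1 THz = 6.00000 × 10^13 revolutions per minute.
Thus 0.002424 × 6.00000 × 10^13 ≈ 1.454 × 10^11 rpm.

1.454 × 10^11 rpm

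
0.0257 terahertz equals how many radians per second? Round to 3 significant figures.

1 terahertz = 6.28319e+12 rad/s.
0.0257 × 6.28319e+12 ≈ 1.61e+11 rad/s.

1.61e+11 rad/s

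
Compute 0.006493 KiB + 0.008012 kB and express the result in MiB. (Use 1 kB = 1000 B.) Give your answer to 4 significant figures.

0.006493 KiB = 6.34082 × 10^-6 MiB and 0.008012 kB = 7.64084 × 10^-6 MiB.
6.34082 × 10^-6 + 7.64084 × 10^-6 ≈ 1.398 × 10^-5 MiB.

1.398 × 10^-5 MiB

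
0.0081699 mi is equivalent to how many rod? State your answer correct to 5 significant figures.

1 mi = 320.000 rods.
Thus 0.0081699 × 320.000 ≈ 2.6144 rod.

2.6144 rod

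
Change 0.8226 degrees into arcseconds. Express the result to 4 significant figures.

2961 arcseconds

1 degree = 3600.00 arcsec.
So 0.8226 × 3600.00 ≈ 2961 arcsec.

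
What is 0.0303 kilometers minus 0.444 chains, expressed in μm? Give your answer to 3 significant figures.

0.0303 km = 3.03000e+7 μm and 0.444 chain = 8.93186e+6 μm.
3.03000e+7 − 8.93186e+6 ≈ 2.14e+7 μm.

2.14e+7 μm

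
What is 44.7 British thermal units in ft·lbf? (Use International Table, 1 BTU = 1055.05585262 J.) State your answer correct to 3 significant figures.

34800 foot-pounds

1 British thermal unit = 778.169 ft·lbf.
So 44.7 × 778.169 ≈ 34800 ft·lbf.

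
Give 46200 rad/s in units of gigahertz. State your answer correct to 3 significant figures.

7.35e-6 gigahertz

1 rad/s = 1.59155e-10 GHz.
Then 46200 × 1.59155e-10 ≈ 7.35e-6 GHz.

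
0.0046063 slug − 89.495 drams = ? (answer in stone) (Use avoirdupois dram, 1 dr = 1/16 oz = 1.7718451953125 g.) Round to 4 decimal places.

0.0046063 slug = 0.0105860 st and 89.495 dr = 0.0249707 st.
0.0105860 − 0.0249707 ≈ -0.0144 st.

-0.0144 st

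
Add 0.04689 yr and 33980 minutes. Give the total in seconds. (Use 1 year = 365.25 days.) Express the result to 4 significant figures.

3.519e+6 s

0.04689 yr = 1.47974e+6 s and 33980 min = 2.03880e+6 s.
1.47974e+6 + 2.03880e+6 ≈ 3.519e+6 s.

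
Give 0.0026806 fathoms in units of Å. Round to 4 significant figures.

4.902e+7 angstroms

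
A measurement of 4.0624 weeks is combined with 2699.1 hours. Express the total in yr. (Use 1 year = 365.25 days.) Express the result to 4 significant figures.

4.0624 wk = 0.0778557 yr and 2699.1 h = 0.307906 yr.
0.0778557 + 0.307906 ≈ 0.3858 yr.

0.3858 years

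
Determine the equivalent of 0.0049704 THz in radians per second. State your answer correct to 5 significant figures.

3.1230 × 10^10 rad/s

1 terahertz = 6.28319 × 10^12 rad/s.
0.0049704 × 6.28319 × 10^12 ≈ 3.1230 × 10^10 rad/s.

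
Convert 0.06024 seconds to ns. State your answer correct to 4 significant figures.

1 second = 1.00000 × 10^9 nanoseconds.
Then 0.06024 × 1.00000 × 10^9 ≈ 6.024 × 10^7 ns.

6.024 × 10^7 ns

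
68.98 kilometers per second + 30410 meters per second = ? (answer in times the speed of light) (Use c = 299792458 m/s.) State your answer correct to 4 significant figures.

0.0003315 c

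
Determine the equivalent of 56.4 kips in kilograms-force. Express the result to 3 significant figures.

25600 kilograms-force

1 kip = 453.592 kgf.
Thus 56.4 × 453.592 ≈ 25600 kgf.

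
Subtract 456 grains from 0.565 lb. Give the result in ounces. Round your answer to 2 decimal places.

8.00 ounces

0.565 lb = 9.04000 oz and 456 gr = 1.04229 oz.
9.04000 − 1.04229 ≈ 8.00 oz.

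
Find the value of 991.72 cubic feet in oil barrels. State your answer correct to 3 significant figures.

1 ft³ = 0.178108 bbl.
991.72 × 0.178108 ≈ 177 bbl.

177 oil barrels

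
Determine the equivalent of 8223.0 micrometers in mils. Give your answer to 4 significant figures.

1 micrometer = 0.0393701 mil.
Then 8223.0 × 0.0393701 ≈ 323.7 mil.

323.7 mil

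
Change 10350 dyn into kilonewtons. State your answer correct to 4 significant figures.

0.0001035 kN

1 dyne = 1.00000 × 10^-8 kilonewtons.
Thus 10350 × 1.00000 × 10^-8 ≈ 0.0001035 kN.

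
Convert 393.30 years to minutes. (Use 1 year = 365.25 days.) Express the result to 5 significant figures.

2.0686e+8 min

1 year = 525960 min.
Then 393.30 × 525960 ≈ 2.0686e+8 min.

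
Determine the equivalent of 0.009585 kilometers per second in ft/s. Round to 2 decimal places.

1 kilometer per second = 3280.84 feet per second.
Then 0.009585 × 3280.84 ≈ 31.45 ft/s.

31.45 ft/s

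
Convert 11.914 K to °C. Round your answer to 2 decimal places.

-261.24 °C

K = °C + 273.15.
Applying the formula gives -261.24 °C.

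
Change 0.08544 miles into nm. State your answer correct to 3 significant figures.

1.38e+11 nanometers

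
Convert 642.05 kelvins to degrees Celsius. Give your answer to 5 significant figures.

K = °C + 273.15.
Applying the formula gives 368.90 °C.

368.90 °C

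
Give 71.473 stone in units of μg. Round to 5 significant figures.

4.5387 × 10^11 micrograms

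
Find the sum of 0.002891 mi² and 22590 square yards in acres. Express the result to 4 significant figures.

6.518 acre

0.002891 mi² = 1.85024 acre and 22590 yd² = 4.66736 acre.
1.85024 + 4.66736 ≈ 6.518 acre.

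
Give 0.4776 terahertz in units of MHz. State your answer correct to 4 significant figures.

1 terahertz = 1.00000e+6 megahertz.
So 0.4776 × 1.00000e+6 ≈ 477600 MHz.

477600 MHz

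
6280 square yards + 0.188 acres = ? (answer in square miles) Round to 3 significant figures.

0.00232 mi²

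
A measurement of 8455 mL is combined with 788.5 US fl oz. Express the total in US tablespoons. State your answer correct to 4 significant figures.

8455 mL = 571.795 US tbsp and 788.5 US fl oz = 1577.00 US tbsp.
571.795 + 1577.00 ≈ 2149 US tbsp.

2149 US tablespoons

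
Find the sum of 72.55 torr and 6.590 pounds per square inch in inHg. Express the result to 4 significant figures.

72.55 torr = 2.85630 inHg and 6.590 psi = 13.4174 inHg.
2.85630 + 13.4174 ≈ 16.27 inHg.

16.27 inHg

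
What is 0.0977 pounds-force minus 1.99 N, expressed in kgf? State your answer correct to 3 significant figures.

0.0977 lbf = 0.0443160 kgf and 1.99 N = 0.202924 kgf.
0.0443160 − 0.202924 ≈ -0.159 kgf.

-0.159 kilograms-force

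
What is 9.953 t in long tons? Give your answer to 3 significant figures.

9.80 long tons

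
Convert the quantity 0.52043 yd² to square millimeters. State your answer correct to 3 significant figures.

435000 square millimeters

1 yd² = 836127 mm².
So 0.52043 × 836127 ≈ 435000 mm².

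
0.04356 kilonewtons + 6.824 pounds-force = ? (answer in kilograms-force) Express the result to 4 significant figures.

7.537 kgf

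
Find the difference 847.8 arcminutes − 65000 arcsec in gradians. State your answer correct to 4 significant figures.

-4.362 gradians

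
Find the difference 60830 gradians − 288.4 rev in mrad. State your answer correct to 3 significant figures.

-857000 mrad

60830 grad = 955515 mrad and 288.4 rev = 1.81207 × 10^6 mrad.
955515 − 1.81207 × 10^6 ≈ -857000 mrad.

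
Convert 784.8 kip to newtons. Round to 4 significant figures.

1 kip = 4448.22 N.
So 784.8 × 4448.22 ≈ 3.491e+6 N.

3.491e+6 N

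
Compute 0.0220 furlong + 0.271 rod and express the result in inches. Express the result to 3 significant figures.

228 inches

0.0220 furlong = 174.240 in and 0.271 rod = 53.6580 in.
174.240 + 53.6580 ≈ 228 in.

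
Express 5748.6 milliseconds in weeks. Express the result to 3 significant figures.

1 ms = 1.65344 × 10^-9 weeks.
Then 5748.6 × 1.65344 × 10^-9 ≈ 9.50 × 10^-6 wk.

9.50 × 10^-6 wk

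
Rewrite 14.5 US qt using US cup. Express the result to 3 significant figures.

1 US qt = 4.00000 US cups.
Thus 14.5 × 4.00000 ≈ 58.0 US cup.

58.0 US cups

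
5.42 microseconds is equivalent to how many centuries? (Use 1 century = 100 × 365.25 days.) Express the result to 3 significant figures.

1.72 × 10^-15 centuries

1 μs = 3.16881 × 10^-16 century.
Thus 5.42 × 3.16881 × 10^-16 ≈ 1.72 × 10^-15 century.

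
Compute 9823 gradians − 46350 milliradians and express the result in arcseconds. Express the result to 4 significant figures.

9823 grad = 3.18265e+7 arcsec and 46350 mrad = 9.56037e+6 arcsec.
3.18265e+7 − 9.56037e+6 ≈ 2.227e+7 arcsec.

2.227e+7 arcsec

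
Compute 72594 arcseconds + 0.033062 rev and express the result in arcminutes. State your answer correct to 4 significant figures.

72594 arcsec = 1209.90 arcmin and 0.033062 rev = 714.139 arcmin.
1209.90 + 714.139 ≈ 1924 arcmin.

1924 arcminutes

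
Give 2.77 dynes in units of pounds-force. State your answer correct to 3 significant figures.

1 dyne = 2.24809e-6 lbf.
Then 2.77 × 2.24809e-6 ≈ 6.23e-6 lbf.

6.23e-6 lbf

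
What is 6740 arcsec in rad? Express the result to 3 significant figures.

0.0327 rad

1 arcsecond = 4.84814e-6 rad.
So 6740 × 4.84814e-6 ≈ 0.0327 rad.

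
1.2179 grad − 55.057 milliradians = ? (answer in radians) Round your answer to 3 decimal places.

1.2179 grad = 0.0191307 rad and 55.057 mrad = 0.0550570 rad.
0.0191307 − 0.0550570 ≈ -0.036 rad.

-0.036 rad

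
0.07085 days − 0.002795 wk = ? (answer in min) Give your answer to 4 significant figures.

73.85 min

0.07085 d = 102.024 min and 0.002795 wk = 28.1736 min.
102.024 − 28.1736 ≈ 73.85 min.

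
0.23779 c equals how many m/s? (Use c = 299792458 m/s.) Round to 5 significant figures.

1 c = 2.99792 × 10^8 meters per second.
Then 0.23779 × 2.99792 × 10^8 ≈ 7.1288 × 10^7 m/s.

7.1288 × 10^7 m/s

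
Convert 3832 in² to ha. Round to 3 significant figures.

1 square inch = 6.45160e-8 ha.
So 3832 × 6.45160e-8 ≈ 0.000247 ha.

0.000247 hectares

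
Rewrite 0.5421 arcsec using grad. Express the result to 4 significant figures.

1 arcsecond = 0.000308642 gradians.
Then 0.5421 × 0.000308642 ≈ 0.0001673 grad.

0.0001673 grad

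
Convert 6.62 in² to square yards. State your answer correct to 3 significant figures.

0.00511 yd²

1 square inch = 0.000771605 square yards.
Thus 6.62 × 0.000771605 ≈ 0.00511 yd².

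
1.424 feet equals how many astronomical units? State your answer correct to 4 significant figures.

2.901 × 10^-12 au

1 ft = 2.03746 × 10^-12 astronomical units.
1.424 × 2.03746 × 10^-12 ≈ 2.901 × 10^-12 au.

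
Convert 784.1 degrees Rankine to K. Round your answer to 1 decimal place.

435.6 kelvins

°R = K × 9/5.
Applying the formula gives 435.6 K.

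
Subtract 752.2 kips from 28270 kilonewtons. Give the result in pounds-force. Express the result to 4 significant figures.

5.603 × 10^6 pounds-force

28270 kN = 6.35535 × 10^6 lbf and 752.2 kip = 752200 lbf.
6.35535 × 10^6 − 752200 ≈ 5.603 × 10^6 lbf.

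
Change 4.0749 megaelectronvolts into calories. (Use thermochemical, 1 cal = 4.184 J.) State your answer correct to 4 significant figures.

1 MeV = 3.82929 × 10^-14 cal.
Then 4.0749 × 3.82929 × 10^-14 ≈ 1.560 × 10^-13 cal.

1.560 × 10^-13 cal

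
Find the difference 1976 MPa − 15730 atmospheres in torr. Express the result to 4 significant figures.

2.866e+6 torr

1976 MPa = 1.48212e+7 torr and 15730 atm = 1.19548e+7 torr.
1.48212e+7 − 1.19548e+7 ≈ 2.866e+6 torr.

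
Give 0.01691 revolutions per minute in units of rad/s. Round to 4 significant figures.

0.001771 rad/s

1 revolution per minute = 0.104720 radians per second.
So 0.01691 × 0.104720 ≈ 0.001771 rad/s.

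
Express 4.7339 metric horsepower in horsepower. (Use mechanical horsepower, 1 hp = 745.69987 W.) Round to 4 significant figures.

1 PS = 0.986320 hp.
Thus 4.7339 × 0.986320 ≈ 4.669 hp.

4.669 horsepower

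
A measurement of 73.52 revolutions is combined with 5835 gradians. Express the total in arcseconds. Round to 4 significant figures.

1.142 × 10^8 arcsec

73.52 rev = 9.52819 × 10^7 arcsec and 5835 grad = 1.89054 × 10^7 arcsec.
9.52819 × 10^7 + 1.89054 × 10^7 ≈ 1.142 × 10^8 arcsec.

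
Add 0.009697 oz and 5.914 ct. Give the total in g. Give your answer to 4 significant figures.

0.009697 oz = 0.274905 g and 5.914 ct = 1.18280 g.
0.274905 + 1.18280 ≈ 1.458 g.

1.458 g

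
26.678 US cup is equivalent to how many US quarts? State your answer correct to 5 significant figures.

1 US cup = 0.250000 US quarts.
Then 26.678 × 0.250000 ≈ 6.6695 US qt.

6.6695 US qt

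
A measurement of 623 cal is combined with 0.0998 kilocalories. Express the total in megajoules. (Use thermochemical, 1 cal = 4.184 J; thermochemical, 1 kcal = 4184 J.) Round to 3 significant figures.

623 cal = 0.00260663 MJ and 0.0998 kcal = 0.000417563 MJ.
0.00260663 + 0.000417563 ≈ 0.00302 MJ.

0.00302 megajoules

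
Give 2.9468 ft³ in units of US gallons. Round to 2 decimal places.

1 ft³ = 7.48052 US gal.
2.9468 × 7.48052 ≈ 22.04 US gal.

22.04 US gal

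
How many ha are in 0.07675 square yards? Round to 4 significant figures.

6.417 × 10^-6 ha

1 yd² = 8.36127 × 10^-5 ha.
0.07675 × 8.36127 × 10^-5 ≈ 6.417 × 10^-6 ha.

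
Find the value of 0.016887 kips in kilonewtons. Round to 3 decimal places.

1 kip = 4.44822 kilonewtons.
0.016887 × 4.44822 ≈ 0.075 kN.

0.075 kN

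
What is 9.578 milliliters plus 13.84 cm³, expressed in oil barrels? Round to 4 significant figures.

9.578 mL = 6.02438 × 10^-5 bbl and 13.84 cm³ = 8.70510 × 10^-5 bbl.
6.02438 × 10^-5 + 8.70510 × 10^-5 ≈ 0.0001473 bbl.

0.0001473 bbl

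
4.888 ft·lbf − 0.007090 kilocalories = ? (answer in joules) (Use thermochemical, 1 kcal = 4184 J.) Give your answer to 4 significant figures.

-23.04 J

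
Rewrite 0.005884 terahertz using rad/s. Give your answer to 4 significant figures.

3.697e+10 rad/s

1 terahertz = 6.28319e+12 rad/s.
0.005884 × 6.28319e+12 ≈ 3.697e+10 rad/s.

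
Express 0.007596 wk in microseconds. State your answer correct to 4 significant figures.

1 wk = 6.04800e+11 microseconds.
Thus 0.007596 × 6.04800e+11 ≈ 4.594e+9 μs.

4.594e+9 μs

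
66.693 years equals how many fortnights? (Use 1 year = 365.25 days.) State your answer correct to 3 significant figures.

1740 fortnights

1 year = 26.0893 fortnights.
So 66.693 × 26.0893 ≈ 1740 fortnight.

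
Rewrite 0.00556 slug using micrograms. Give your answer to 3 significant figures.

1 slug = 1.45939 × 10^10 micrograms.
Then 0.00556 × 1.45939 × 10^10 ≈ 8.11 × 10^7 μg.

8.11 × 10^7 μg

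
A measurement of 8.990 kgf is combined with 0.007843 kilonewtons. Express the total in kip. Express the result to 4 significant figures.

0.02158 kip

8.990 kgf = 0.0198196 kip and 0.007843 kN = 0.00176318 kip.
0.0198196 + 0.00176318 ≈ 0.02158 kip.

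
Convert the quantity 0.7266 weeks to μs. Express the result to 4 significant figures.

4.394e+11 microseconds

1 week = 6.04800e+11 μs.
0.7266 × 6.04800e+11 ≈ 4.394e+11 μs.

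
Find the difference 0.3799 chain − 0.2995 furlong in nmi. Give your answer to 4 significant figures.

-0.02841 nautical miles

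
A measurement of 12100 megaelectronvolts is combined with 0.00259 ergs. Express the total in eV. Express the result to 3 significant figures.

1.37 × 10^10 eV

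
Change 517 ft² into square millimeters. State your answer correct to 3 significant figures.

4.80 × 10^7 square millimeters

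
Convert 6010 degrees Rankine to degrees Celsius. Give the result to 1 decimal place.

°R = (°C + 273.15) × 9/5.
Applying the formula gives 3065.7 °C.

3065.7 degrees Celsius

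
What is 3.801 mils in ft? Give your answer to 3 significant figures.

1 mil = 8.33333e-5 feet.
Then 3.801 × 8.33333e-5 ≈ 0.000317 ft.

0.000317 ft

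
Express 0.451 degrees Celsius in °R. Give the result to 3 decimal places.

492.482 °R

°R = (°C + 273.15) × 9/5.
Applying the formula gives 492.482 °R.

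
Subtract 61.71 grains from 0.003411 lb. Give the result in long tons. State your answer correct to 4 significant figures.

-2.413e-6 long tons

0.003411 lb = 1.52277e-6 long ton and 61.71 gr = 3.93559e-6 long ton.
1.52277e-6 − 3.93559e-6 ≈ -2.413e-6 long ton.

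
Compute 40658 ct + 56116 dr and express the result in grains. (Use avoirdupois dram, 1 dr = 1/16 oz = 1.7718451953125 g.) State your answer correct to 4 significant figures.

1.660 × 10^6 grains

40658 ct = 125490 gr and 56116 dr = 1.53442 × 10^6 gr.
125490 + 1.53442 × 10^6 ≈ 1.660 × 10^6 gr.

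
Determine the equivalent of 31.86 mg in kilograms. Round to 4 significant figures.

1 milligram = 1.00000 × 10^-6 kg.
Then 31.86 × 1.00000 × 10^-6 ≈ 3.186 × 10^-5 kg.

3.186 × 10^-5 kg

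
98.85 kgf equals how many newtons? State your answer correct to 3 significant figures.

969 N

1 kgf = 9.80665 newtons.
98.85 × 9.80665 ≈ 969 N.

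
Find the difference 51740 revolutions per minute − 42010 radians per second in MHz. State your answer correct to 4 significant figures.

-0.005824 MHz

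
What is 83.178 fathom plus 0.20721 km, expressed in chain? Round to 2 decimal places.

83.178 fathom = 7.56164 chain and 0.20721 km = 10.3003 chain.
7.56164 + 10.3003 ≈ 17.86 chain.

17.86 chain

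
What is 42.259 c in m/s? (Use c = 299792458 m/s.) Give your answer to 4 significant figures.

1 c = 2.99792 × 10^8 m/s.
Thus 42.259 × 2.99792 × 10^8 ≈ 1.267 × 10^10 m/s.

1.267 × 10^10 m/s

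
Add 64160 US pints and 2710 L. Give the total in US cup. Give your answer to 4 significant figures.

64160 US pt = 128320 US cup and 2710 L = 11454.5 US cup.
128320 + 11454.5 ≈ 139800 US cup.

139800 US cup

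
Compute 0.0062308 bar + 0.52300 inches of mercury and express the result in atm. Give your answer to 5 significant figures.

0.023629 atm

0.0062308 bar = 0.00614932 atm and 0.52300 inHg = 0.0174792 atm.
0.00614932 + 0.0174792 ≈ 0.023629 atm.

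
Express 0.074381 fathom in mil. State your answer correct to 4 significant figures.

5355 mil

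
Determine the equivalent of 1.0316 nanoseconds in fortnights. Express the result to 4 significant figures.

8.528 × 10^-16 fortnight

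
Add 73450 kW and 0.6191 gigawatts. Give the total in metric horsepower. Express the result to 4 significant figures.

941600 metric horsepower

73450 kW = 99864.2 PS and 0.6191 GW = 841742 PS.
99864.2 + 841742 ≈ 941600 PS.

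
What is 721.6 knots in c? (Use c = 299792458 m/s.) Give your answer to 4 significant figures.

1.238 × 10^-6 c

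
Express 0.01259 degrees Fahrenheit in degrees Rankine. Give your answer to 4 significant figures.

°R = °F + 459.67.
Applying the formula gives 459.7 °R.

459.7 degrees Rankine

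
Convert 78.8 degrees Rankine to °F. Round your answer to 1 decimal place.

°R = °F + 459.67.
Applying the formula gives -380.9 °F.

-380.9 °F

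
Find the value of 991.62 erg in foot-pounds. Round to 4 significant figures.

1 erg = 7.37562 × 10^-8 ft·lbf.
Then 991.62 × 7.37562 × 10^-8 ≈ 7.314 × 10^-5 ft·lbf.

7.314 × 10^-5 ft·lbf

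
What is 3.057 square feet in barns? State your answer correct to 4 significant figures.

1 ft² = 9.29030 × 10^26 barn.
3.057 × 9.29030 × 10^26 ≈ 2.840 × 10^27 barn.

2.840 × 10^27 barn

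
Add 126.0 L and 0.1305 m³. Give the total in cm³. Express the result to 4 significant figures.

256500 cubic centimeters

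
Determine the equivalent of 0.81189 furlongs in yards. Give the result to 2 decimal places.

178.62 yd

1 furlong = 220.000 yd.
Thus 0.81189 × 220.000 ≈ 178.62 yd.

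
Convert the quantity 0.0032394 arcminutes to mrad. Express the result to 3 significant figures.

0.000942 mrad

1 arcminute = 0.290888 mrad.
Thus 0.0032394 × 0.290888 ≈ 0.000942 mrad.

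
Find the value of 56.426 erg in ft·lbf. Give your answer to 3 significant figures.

1 erg = 7.37562e-8 ft·lbf.
Then 56.426 × 7.37562e-8 ≈ 4.16e-6 ft·lbf.

4.16e-6 foot-pounds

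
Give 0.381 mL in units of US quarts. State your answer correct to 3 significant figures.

0.000403 US quarts

1 milliliter = 0.00105669 US quarts.
Thus 0.381 × 0.00105669 ≈ 0.000403 US qt.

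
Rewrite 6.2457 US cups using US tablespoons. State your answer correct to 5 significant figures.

99.931 US tbsp

1 US cup = 16.0000 US tablespoons.
Then 6.2457 × 16.0000 ≈ 99.931 US tbsp.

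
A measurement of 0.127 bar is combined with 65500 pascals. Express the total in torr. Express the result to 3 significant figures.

587 torr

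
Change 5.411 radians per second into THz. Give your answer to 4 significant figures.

8.612 × 10^-13 THz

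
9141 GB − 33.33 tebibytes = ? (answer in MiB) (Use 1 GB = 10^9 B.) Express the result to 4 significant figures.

-2.623e+7 mebibytes

9141 GB = 8.71754e+6 MiB and 33.33 TiB = 3.49490e+7 MiB.
8.71754e+6 − 3.49490e+7 ≈ -2.623e+7 MiB.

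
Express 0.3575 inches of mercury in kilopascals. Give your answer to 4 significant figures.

1.211 kPa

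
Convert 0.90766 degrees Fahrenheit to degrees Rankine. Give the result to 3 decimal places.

460.578 °R

°R = °F + 459.67.
Applying the formula gives 460.578 °R.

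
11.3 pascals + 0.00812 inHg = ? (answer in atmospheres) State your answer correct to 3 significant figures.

0.000383 atmospheres

11.3 Pa = 0.000111522 atm and 0.00812 inHg = 0.000271379 atm.
0.000111522 + 0.000271379 ≈ 0.000383 atm.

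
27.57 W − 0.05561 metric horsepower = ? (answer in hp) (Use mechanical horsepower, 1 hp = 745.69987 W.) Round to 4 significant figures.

-0.01788 hp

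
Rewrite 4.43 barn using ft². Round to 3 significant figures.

1 barn = 1.07639 × 10^-27 square feet.
Then 4.43 × 1.07639 × 10^-27 ≈ 4.77 × 10^-27 ft².

4.77 × 10^-27 ft²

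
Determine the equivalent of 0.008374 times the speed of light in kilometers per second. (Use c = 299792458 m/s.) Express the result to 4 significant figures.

2510 km/s

1 c = 299792 km/s.
Thus 0.008374 × 299792 ≈ 2510 km/s.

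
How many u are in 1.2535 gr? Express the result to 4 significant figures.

1 grain = 3.90228e+22 u.
Then 1.2535 × 3.90228e+22 ≈ 4.892e+22 u.

4.892e+22 atomic mass units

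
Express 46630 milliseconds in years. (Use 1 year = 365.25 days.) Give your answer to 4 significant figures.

1 ms = 3.16881e-11 years.
Thus 46630 × 3.16881e-11 ≈ 1.478e-6 yr.

1.478e-6 yr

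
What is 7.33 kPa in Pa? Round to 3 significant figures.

7330 pascals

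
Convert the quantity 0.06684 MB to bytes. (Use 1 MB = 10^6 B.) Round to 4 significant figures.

66840 B

1 megabyte = 1.00000 × 10^6 bytes.
Then 0.06684 × 1.00000 × 10^6 ≈ 66840 B.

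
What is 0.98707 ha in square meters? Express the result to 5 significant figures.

1 hectare = 10000.0 square meters.
So 0.98707 × 10000.0 ≈ 9870.7 m².

9870.7 m²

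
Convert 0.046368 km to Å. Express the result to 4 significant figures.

4.637 × 10^11 Å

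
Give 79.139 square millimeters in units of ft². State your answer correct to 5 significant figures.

1 mm² = 1.076391 × 10^-5 square feet.
Thus 79.139 × 1.076391 × 10^-5 ≈ 0.00085185 ft².

0.00085185 square feet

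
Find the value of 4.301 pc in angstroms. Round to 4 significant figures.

1 parsec = 3.08568e+26 Å.
4.301 × 3.08568e+26 ≈ 1.327e+27 Å.

1.327e+27 Å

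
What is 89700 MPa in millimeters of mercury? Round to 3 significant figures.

6.73 × 10^8 millimeters of mercury

1 megapascal = 7500.62 millimeters of mercury.
Then 89700 × 7500.62 ≈ 6.73 × 10^8 mmHg.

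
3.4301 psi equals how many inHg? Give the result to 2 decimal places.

1 psi = 2.03602 inches of mercury.
Then 3.4301 × 2.03602 ≈ 6.98 inHg.

6.98 inHg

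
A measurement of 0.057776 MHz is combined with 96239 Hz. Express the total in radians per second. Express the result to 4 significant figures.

967700 rad/s

0.057776 MHz = 363017 rad/s and 96239 Hz = 604687 rad/s.
363017 + 604687 ≈ 967700 rad/s.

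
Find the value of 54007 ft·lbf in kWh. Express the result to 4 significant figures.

0.02034 kWh

1 ft·lbf = 3.76616e-7 kWh.
54007 × 3.76616e-7 ≈ 0.02034 kWh.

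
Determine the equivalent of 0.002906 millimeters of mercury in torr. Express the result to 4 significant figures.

0.002906 torr

1 millimeter of mercury = 1.00000 torr.
Thus 0.002906 × 1.00000 ≈ 0.002906 torr.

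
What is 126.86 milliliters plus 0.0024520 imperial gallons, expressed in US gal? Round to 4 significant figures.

126.86 mL = 0.0335129 US gal and 0.0024520 imp gal = 0.00294473 US gal.
0.0335129 + 0.00294473 ≈ 0.03646 US gal.

0.03646 US gal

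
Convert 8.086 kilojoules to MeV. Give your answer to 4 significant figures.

5.047e+16 MeV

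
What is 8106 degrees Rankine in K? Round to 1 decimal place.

4503.3 kelvins

°R = K × 9/5.
Applying the formula gives 4503.3 K.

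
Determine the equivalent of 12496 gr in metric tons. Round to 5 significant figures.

0.00080973 metric tons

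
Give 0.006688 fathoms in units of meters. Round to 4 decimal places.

1 fathom = 1.82880 meters.
Then 0.006688 × 1.82880 ≈ 0.0122 m.

0.0122 meters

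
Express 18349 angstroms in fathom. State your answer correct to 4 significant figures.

1 angstrom = 5.46807e-11 fathom.
Thus 18349 × 5.46807e-11 ≈ 1.003e-6 fathom.

1.003e-6 fathom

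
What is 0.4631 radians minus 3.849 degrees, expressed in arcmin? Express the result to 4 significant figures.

0.4631 rad = 1592.02 arcmin and 3.849 ° = 230.940 arcmin.
1592.02 − 230.940 ≈ 1361 arcmin.

1361 arcminutes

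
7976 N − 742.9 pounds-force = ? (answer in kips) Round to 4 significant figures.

1.050 kip

7976 N = 1.79308 kip and 742.9 lbf = 0.742900 kip.
1.79308 − 0.742900 ≈ 1.050 kip.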